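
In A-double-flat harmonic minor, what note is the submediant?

Fbb

Degree 6 takes the letter 5 steps above A, which is F.
In harmonic minor, degree 6 sits 8 semitones above the tonic. Abb + 8 semitones is pitch class 3, spelled on F as Fbb.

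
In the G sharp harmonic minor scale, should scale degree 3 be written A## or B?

B

Each scale degree takes a distinct letter name. Degree 3 of a scale on G must use the letter B.
B and A## are enharmonically the same pitch, but only B uses the letter B, so it is the correct spelling here.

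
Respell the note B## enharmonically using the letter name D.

B## is pitch class 1. The letter D alone is pitch class 2.
To reach pitch class 1 from D requires an offset of -1 semitone, i.e. flat: Db.

Db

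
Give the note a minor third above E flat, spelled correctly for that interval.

A third above E lands on the letter G.
A minor third spans 3 semitones, so Eb moves to pitch class 6. On the letter G that is Gb.

Gb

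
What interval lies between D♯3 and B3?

minor sixth

Counting letters D–E–F–G–A–B gives a sixth.
D#→B = 8 semitones, 1 narrower than the major sixth (9), so minor.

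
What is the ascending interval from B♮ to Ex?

doubly augmented fourth

The letter names run B→E, a span of 3 letter steps, so the interval is some kind of fourth.
B to E## is 7 semitones. A perfect fourth is 5, so 7 makes it doubly augmented.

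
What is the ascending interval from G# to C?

diminished fourth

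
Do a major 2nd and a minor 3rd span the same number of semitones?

A major second spans 2 semitones; a minor third spans 3.
The spans differ, so they are not enharmonic equivalents.

No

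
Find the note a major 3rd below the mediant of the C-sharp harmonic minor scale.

C

The mediant of C# harmonic minor is E.
A major third (4 semitones) below E lands on the letter C, giving C.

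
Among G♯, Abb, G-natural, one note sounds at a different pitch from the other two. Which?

In 12-tone equal temperament, enharmonic equivalents share a pitch class. G# is pitch class 8; Abb is pitch class 7; G is pitch class 7.
Abb and G share pitch class 7, while G# is pitch class 8.

G#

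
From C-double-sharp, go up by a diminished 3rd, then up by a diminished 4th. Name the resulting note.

A diminished third up from C## is E (letter E, 2 semitones up).
A diminished fourth up from E is Ab (letter A, 4 semitones up).

Ab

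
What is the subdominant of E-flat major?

Ab

The Eb major scale runs Eb F G Ab Bb C D.
Degree 4 is Ab.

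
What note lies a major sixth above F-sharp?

A sixth above F lands on the letter D.
A major sixth spans 9 semitones, so F# moves to pitch class 3. On the letter D that is D#.

D#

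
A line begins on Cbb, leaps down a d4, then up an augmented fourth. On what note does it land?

C

A diminished fourth down from Cbb is Gb (letter G, 4 semitones down).
An augmented fourth up from Gb is C (letter C, 6 semitones up).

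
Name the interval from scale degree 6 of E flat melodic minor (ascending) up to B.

major seventh

Scale degree 6 of Eb melodic minor (ascending) is C.
C up to B: letters C→B make it a seventh; 11 semitones makes it major.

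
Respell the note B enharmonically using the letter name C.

B is pitch class 11. The letter C alone is pitch class 0.
To reach pitch class 11 from C requires an offset of -1 semitone, i.e. flat: Cb.

Cb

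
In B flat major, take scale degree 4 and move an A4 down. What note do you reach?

Bbb

Scale degree 4 of Bb major is Eb.
An augmented fourth (6 semitones) below Eb lands on the letter B, giving Bbb.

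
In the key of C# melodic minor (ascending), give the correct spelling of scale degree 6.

A#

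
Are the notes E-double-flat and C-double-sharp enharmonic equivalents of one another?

Ebb is pitch class 2; C## is pitch class 2.
All spellings map to pitch class 2, so they are enharmonically equivalent.

Yes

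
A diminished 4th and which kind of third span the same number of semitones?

A diminished fourth spans 4 semitones.
A third spanning 4 semitones is major (the major third is 4).

major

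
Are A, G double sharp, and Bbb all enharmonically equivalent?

Yes

A is pitch class 9; G## is pitch class 9; Bbb is pitch class 9.
All spellings map to pitch class 9, so they are enharmonically equivalent.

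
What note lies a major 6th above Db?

D up a major sixth is B, so the target letter is B.
From Db, a major sixth is 9 semitones up: Bb.

Bb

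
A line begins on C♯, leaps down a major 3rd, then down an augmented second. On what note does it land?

Gb

A major third down from C# is A (letter A, 4 semitones down).
An augmented second down from A is Gb (letter G, 3 semitones down).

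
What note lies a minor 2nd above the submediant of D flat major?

Cb

The submediant of Db major is Bb.
A minor second (1 semitone) above Bb lands on the letter C, giving Cb.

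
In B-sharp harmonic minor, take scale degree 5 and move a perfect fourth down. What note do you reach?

C##

Scale degree 5 of B# harmonic minor is F##.
A perfect fourth (5 semitones) below F## lands on the letter C, giving C##.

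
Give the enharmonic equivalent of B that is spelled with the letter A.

B is pitch class 11. The letter A alone is pitch class 9.
To reach pitch class 11 from A requires an offset of +2 semitones, i.e. double sharp: A##.

A##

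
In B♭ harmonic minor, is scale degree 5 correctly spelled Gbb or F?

F

Each scale degree takes a distinct letter name. Degree 5 of a scale on B must use the letter F.
F and Gbb are enharmonically the same pitch, but only F uses the letter F, so it is the correct spelling here.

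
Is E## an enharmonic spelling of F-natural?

No

E## is pitch class 6; F is pitch class 5.
The pitch classes differ (6 vs. 5), so they are not enharmonic equivalents.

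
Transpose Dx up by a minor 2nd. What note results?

D up a major second is E, so the target letter is E.
From D##, a minor second is 1 semitone up: E#.

E#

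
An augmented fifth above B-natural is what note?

F##

A fifth above B lands on the letter F.
An augmented fifth spans 8 semitones, so B moves to pitch class 7. On the letter F that is F##.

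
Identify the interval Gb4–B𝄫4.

The letter names run G→B, a span of 2 letter steps, so the interval is some kind of third.
Gb to Bbb is 3 semitones. A major third is 4, so 3 makes it minor.

minor third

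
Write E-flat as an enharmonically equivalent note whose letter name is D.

D#

Plain D sits 1 semitone below Eb, so on the letter D the same pitch needs a sharp: D#.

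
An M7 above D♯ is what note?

C##

A seventh above D lands on the letter C.
A major seventh spans 11 semitones, so D# moves to pitch class 2. On the letter C that is C##.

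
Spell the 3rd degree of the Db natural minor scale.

Fb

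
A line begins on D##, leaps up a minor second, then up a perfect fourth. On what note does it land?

A minor second up from D## is E# (letter E, 1 semitone up).
A perfect fourth up from E# is A# (letter A, 5 semitones up).

A#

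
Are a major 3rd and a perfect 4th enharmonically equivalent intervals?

A major third spans 4 semitones; a perfect fourth spans 5.
The spans differ, so they are not enharmonic equivalents.

No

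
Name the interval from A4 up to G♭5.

diminished seventh

The letter names run A→G, a span of 6 letter steps, so the interval is some kind of seventh.
A to Gb is 9 semitones. A major seventh is 11, so 9 makes it diminished.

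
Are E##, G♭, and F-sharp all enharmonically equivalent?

Yes

E## = pitch class 6 and Gb = pitch class 6 and F# = pitch class 6 — the same pitch class, so they are enharmonic equivalents.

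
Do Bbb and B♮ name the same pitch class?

No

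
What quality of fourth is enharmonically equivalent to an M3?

A major third spans 4 semitones.
A fourth spanning 4 semitones is diminished (the perfect fourth is 5).

diminished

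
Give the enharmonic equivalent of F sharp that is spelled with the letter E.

E##

Plain E sits 2 semitones below F#, so on the letter E the same pitch needs a double sharp: E##.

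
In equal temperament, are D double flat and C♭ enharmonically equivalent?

Dbb is pitch class 0; Cb is pitch class 11.
The pitch classes differ (0 vs. 11), so they are not enharmonic equivalents.

No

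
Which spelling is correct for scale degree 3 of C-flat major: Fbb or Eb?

Eb

Each scale degree takes a distinct letter name. Degree 3 of a scale on C must use the letter E.
Eb and Fbb are enharmonically the same pitch, but only Eb uses the letter E, so it is the correct spelling here.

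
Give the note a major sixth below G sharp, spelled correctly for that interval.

G down a major sixth is Bb, so the target letter is B.
From G#, a major sixth is 9 semitones down: B.

B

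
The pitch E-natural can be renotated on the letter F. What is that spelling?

Fb

Plain F sits 1 semitone above E, so on the letter F the same pitch needs a flat: Fb.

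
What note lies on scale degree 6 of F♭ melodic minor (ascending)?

The Fb melodic minor (ascending) scale runs Fb Gb Abb Bbb Cb Db Eb.
Degree 6 is Db.

Db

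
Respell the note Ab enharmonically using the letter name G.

Ab is pitch class 8. The letter G alone is pitch class 7.
To reach pitch class 8 from G requires an offset of +1 semitone, i.e. sharp: G#.

G#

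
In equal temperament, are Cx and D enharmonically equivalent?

Yes

C## = pitch class 2 and D = pitch class 2 — the same pitch class, so they are enharmonic equivalents.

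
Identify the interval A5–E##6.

The letter names run A→E, a span of 4 letter steps, so the interval is some kind of fifth.
A to E## is 9 semitones. A perfect fifth is 7, so 9 makes it doubly augmented.

doubly augmented fifth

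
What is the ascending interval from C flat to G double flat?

Counting letters C–D–E–F–G gives a fifth.
Cb→Gbb = 6 semitones, 1 narrower than the perfect fifth (7), so diminished.

diminished fifth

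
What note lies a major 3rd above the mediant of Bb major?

F#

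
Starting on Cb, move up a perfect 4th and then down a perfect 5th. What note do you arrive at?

Bbb

A perfect fourth up from Cb is Fb (letter F, 5 semitones up).
A perfect fifth down from Fb is Bbb (letter B, 7 semitones down).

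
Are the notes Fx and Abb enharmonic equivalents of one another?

Yes

F## = pitch class 7 and Abb = pitch class 7 — the same pitch class, so they are enharmonic equivalents.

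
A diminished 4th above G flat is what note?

Cbb

A fourth above G lands on the letter C.
A diminished fourth spans 4 semitones, so Gb moves to pitch class 10. On the letter C that is Cbb.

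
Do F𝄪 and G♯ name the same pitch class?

No

F## is pitch class 7; G# is pitch class 8.
The pitch classes differ (7 vs. 8), so they are not enharmonic equivalents.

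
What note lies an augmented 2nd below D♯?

C

D down a major second is C, so the target letter is C.
From D#, an augmented second is 3 semitones down: C.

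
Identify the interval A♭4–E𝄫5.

diminished fifth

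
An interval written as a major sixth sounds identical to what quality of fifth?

doubly augmented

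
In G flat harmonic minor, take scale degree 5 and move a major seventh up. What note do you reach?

Scale degree 5 of Gb harmonic minor is Db.
A major seventh (11 semitones) above Db lands on the letter C, giving C.

C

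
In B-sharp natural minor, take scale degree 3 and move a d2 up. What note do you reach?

Eb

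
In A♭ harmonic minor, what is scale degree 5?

Eb

Degree 5 takes the letter 4 steps above A, which is E.
In harmonic minor, degree 5 sits 7 semitones above the tonic. Ab + 7 semitones is pitch class 3, spelled on E as Eb.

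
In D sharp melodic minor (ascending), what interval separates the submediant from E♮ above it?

The submediant of D# melodic minor (ascending) is B#.
B# up to E: letters B→E make it a fourth; 4 semitones makes it diminished.

diminished fourth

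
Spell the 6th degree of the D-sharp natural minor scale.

The D# natural minor scale runs D# E# F# G# A# B C#.
Degree 6 is B.

B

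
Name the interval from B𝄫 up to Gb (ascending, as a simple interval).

Counting letters B–C–D–E–F–G gives a sixth.
Bbb→Gb = 9 semitones, exactly the major sixth.

major sixth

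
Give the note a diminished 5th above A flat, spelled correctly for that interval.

A up a perfect fifth is E, so the target letter is E.
From Ab, a diminished fifth is 6 semitones up: Ebb.

Ebb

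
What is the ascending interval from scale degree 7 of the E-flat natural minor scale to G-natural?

augmented fourth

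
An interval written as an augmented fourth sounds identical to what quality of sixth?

An augmented fourth spans 6 semitones.
A sixth spanning 6 semitones is doubly diminished (the major sixth is 9).

doubly diminished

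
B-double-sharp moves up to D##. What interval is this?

minor third

The letter names run B→D, a span of 2 letter steps, so the interval is some kind of third.
B## to D## is 3 semitones. A major third is 4, so 3 makes it minor.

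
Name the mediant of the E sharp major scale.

The E# major scale runs E# F## G## A# B# C## D##.
Degree 3 is G##.

G##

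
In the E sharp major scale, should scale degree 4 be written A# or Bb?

Each scale degree takes a distinct letter name. Degree 4 of a scale on E must use the letter A.
A# and Bb are enharmonically the same pitch, but only A# uses the letter A, so it is the correct spelling here.

A#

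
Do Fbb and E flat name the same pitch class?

Yes

Fbb = pitch class 3 and Eb = pitch class 3 — the same pitch class, so they are enharmonic equivalents.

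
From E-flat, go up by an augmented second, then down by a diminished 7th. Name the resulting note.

G##

An augmented second up from Eb is F# (letter F, 3 semitones up).
A diminished seventh down from F# is G## (letter G, 9 semitones down).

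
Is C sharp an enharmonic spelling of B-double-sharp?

C# = pitch class 1 and B## = pitch class 1 — the same pitch class, so they are enharmonic equivalents.

Yes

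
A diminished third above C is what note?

Ebb

A third above C lands on the letter E.
A diminished third spans 2 semitones, so C moves to pitch class 2. On the letter E that is Ebb.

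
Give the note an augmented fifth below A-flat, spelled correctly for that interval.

Dbb

A down a perfect fifth is D, so the target letter is D.
From Ab, an augmented fifth is 8 semitones down: Dbb.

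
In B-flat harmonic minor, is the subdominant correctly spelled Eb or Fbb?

Each scale degree takes a distinct letter name. Degree 4 of a scale on B must use the letter E.
Eb and Fbb are enharmonically the same pitch, but only Eb uses the letter E, so it is the correct spelling here.

Eb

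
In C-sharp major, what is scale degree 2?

D#

Degree 2 takes the letter 1 step above C, which is D.
In major, degree 2 sits 2 semitones above the tonic. C# + 2 semitones is pitch class 3, spelled on D as D#.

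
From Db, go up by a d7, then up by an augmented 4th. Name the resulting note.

A diminished seventh up from Db is Cbb (letter C, 9 semitones up).
An augmented fourth up from Cbb is Fb (letter F, 6 semitones up).

Fb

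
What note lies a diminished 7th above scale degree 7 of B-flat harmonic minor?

Scale degree 7 of Bb harmonic minor is A.
A diminished seventh (9 semitones) above A lands on the letter G, giving Gb.

Gb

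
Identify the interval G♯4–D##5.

augmented fifth

Counting letters G–A–B–C–D gives a fifth.
G#→D## = 8 semitones, 1 wider than the perfect fifth (7), so augmented.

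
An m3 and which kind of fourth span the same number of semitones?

doubly diminished

A minor third spans 3 semitones.
A fourth spanning 3 semitones is doubly diminished (the perfect fourth is 5).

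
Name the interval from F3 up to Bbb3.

diminished fourth

Counting letters F–G–A–B gives a fourth.
F→Bbb = 4 semitones, 1 narrower than the perfect fourth (5), so diminished.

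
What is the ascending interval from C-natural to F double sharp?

doubly augmented fourth

Counting letters C–D–E–F gives a fourth.
C→F## = 7 semitones, 2 wider than the perfect fourth (5), so doubly augmented.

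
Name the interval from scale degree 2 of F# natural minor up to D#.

perfect fifth

Scale degree 2 of F# natural minor is G#.
G# up to D#: letters G→D make it a fifth; 7 semitones makes it perfect.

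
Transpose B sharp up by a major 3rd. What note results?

D##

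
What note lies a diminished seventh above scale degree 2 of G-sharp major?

G

Scale degree 2 of G# major is A#.
A diminished seventh (9 semitones) above A# lands on the letter G, giving G.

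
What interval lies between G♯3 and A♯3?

The letter names run G→A, a span of 1 letter step, so the interval is some kind of second.
G# to A# is 2 semitones. A major second is 2, so 2 makes it major.

major second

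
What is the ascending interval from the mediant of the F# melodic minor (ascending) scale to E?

perfect fifth

The mediant of F# melodic minor (ascending) is A.
A up to E: letters A→E make it a fifth; 7 semitones makes it perfect.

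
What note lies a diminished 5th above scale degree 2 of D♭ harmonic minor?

Bbb

Scale degree 2 of Db harmonic minor is Eb.
A diminished fifth (6 semitones) above Eb lands on the letter B, giving Bbb.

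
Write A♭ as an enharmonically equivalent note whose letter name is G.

Ab is pitch class 8. The letter G alone is pitch class 7.
To reach pitch class 8 from G requires an offset of +1 semitone, i.e. sharp: G#.

G#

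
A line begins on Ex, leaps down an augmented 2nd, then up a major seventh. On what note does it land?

C##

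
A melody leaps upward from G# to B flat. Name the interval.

The letter names run G→B, a span of 2 letter steps, so the interval is some kind of third.
G# to Bb is 2 semitones. A major third is 4, so 2 makes it diminished.

diminished third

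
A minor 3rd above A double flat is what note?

Cbb

A third above A lands on the letter C.
A minor third spans 3 semitones, so Abb moves to pitch class 10. On the letter C that is Cbb.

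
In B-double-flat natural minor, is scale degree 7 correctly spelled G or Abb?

Abb

Each scale degree takes a distinct letter name. Degree 7 of a scale on B must use the letter A.
Abb and G are enharmonically the same pitch, but only Abb uses the letter A, so it is the correct spelling here.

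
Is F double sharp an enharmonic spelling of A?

Two spellings are enharmonically equivalent only if they share a pitch class.
Here F## → 7, A → 9; 7 ≠ 9, so they are not.

No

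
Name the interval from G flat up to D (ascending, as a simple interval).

The letter names run G→D, a span of 4 letter steps, so the interval is some kind of fifth.
Gb to D is 8 semitones. A perfect fifth is 7, so 8 makes it augmented.

augmented fifth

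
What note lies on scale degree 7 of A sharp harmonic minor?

Degree 7 takes the letter 6 steps above A, which is G.
In harmonic minor, degree 7 sits 11 semitones above the tonic. A# + 11 semitones is pitch class 9, spelled on G as G##.

G##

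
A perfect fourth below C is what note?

A fourth below C lands on the letter G.
A perfect fourth spans 5 semitones, so C moves to pitch class 7. On the letter G that is G.

G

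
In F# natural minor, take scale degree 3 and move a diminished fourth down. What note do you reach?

E#

Scale degree 3 of F# natural minor is A.
A diminished fourth (4 semitones) below A lands on the letter E, giving E#.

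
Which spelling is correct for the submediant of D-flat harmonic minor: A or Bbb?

Each scale degree takes a distinct letter name. Degree 6 of a scale on D must use the letter B.
Bbb and A are enharmonically the same pitch, but only Bbb uses the letter B, so it is the correct spelling here.

Bbb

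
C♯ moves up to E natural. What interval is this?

Counting letters C–D–E gives a third.
C#→E = 3 semitones, 1 narrower than the major third (4), so minor.

minor third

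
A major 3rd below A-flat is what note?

Fb

A third below A lands on the letter F.
A major third spans 4 semitones, so Ab moves to pitch class 4. On the letter F that is Fb.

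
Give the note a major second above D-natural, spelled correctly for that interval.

D up a major second is E, so the target letter is E.
From D, a major second is 2 semitones up: E.

E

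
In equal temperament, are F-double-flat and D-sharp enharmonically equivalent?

Yes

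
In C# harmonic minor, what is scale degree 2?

D#

The C# harmonic minor scale runs C# D# E F# G# A B#.
Degree 2 is D#.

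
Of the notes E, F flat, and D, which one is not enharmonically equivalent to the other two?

In 12-tone equal temperament, enharmonic equivalents share a pitch class. E is pitch class 4; Fb is pitch class 4; D is pitch class 2.
E and Fb share pitch class 4, while D is pitch class 2.

D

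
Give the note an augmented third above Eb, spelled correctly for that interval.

G#

A third above E lands on the letter G.
An augmented third spans 5 semitones, so Eb moves to pitch class 8. On the letter G that is G#.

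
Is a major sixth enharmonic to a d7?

Yes

A major sixth spans 9 semitones; a diminished seventh spans 9.
They are enharmonically equivalent.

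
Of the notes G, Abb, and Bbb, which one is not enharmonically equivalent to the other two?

Bbb

In 12-tone equal temperament, enharmonic equivalents share a pitch class. G is pitch class 7; Abb is pitch class 7; Bbb is pitch class 9.
G and Abb share pitch class 7, while Bbb is pitch class 9.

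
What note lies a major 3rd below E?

A third below E lands on the letter C.
A major third spans 4 semitones, so E moves to pitch class 0. On the letter C that is C.

C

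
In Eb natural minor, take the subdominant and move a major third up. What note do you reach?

C

The subdominant of Eb natural minor is Ab.
A major third (4 semitones) above Ab lands on the letter C, giving C.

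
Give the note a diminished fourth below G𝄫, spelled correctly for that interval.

Db

A fourth below G lands on the letter D.
A diminished fourth spans 4 semitones, so Gbb moves to pitch class 1. On the letter D that is Db.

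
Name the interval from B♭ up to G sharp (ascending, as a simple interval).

The letter names run B→G, a span of 5 letter steps, so the interval is some kind of sixth.
Bb to G# is 10 semitones. A major sixth is 9, so 10 makes it augmented.

augmented sixth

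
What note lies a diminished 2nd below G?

F##

A second below G lands on the letter F.
A diminished second spans 0 semitones, so G moves to pitch class 7. On the letter F that is F##.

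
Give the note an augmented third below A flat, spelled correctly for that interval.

Fbb

A third below A lands on the letter F.
An augmented third spans 5 semitones, so Ab moves to pitch class 3. On the letter F that is Fbb.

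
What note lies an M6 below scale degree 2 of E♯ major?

A#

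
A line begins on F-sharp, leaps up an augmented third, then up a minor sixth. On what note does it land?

F##

An augmented third up from F# is A## (letter A, 5 semitones up).
A minor sixth up from A## is F## (letter F, 8 semitones up).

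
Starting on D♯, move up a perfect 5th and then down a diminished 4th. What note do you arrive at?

A perfect fifth up from D# is A# (letter A, 7 semitones up).
A diminished fourth down from A# is E## (letter E, 4 semitones down).

E##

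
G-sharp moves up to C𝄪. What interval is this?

The letter names run G→C, a span of 3 letter steps, so the interval is some kind of fourth.
G# to C## is 6 semitones. A perfect fourth is 5, so 6 makes it augmented.

augmented fourth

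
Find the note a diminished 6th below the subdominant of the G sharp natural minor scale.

The subdominant of G# natural minor is C#.
A diminished sixth (7 semitones) below C# lands on the letter E, giving E##.

E##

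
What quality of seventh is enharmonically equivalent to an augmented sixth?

minor

An augmented sixth spans 10 semitones.
A seventh spanning 10 semitones is minor (the major seventh is 11).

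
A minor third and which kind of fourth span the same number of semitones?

doubly diminished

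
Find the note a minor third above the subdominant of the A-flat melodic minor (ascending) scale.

Fb

The subdominant of Ab melodic minor (ascending) is Db.
A minor third (3 semitones) above Db lands on the letter F, giving Fb.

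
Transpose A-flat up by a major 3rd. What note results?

C

A up a major third is C#, so the target letter is C.
From Ab, a major third is 4 semitones up: C.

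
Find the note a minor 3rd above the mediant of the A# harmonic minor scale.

The mediant of A# harmonic minor is C#.
A minor third (3 semitones) above C# lands on the letter E, giving E.

E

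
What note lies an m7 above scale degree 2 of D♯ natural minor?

D#

Scale degree 2 of D# natural minor is E#.
A minor seventh (10 semitones) above E# lands on the letter D, giving D#.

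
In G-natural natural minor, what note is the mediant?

The G natural minor scale runs G A Bb C D Eb F.
Degree 3 is Bb.

Bb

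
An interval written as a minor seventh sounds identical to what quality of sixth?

augmented

A minor seventh spans 10 semitones.
A sixth spanning 10 semitones is augmented (the major sixth is 9).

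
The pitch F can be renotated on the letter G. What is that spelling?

F is pitch class 5. The letter G alone is pitch class 7.
To reach pitch class 5 from G requires an offset of -2 semitones, i.e. double flat: Gbb.

Gbb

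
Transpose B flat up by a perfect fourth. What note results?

Eb

B up a perfect fourth is E, so the target letter is E.
From Bb, a perfect fourth is 5 semitones up: Eb.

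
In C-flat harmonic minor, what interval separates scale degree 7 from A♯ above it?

augmented seventh

Scale degree 7 of Cb harmonic minor is Bb.
Bb up to A#: letters B→A make it a seventh; 12 semitones makes it augmented.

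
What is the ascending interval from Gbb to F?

The letter names run G→F, a span of 6 letter steps, so the interval is some kind of seventh.
Gbb to F is 12 semitones. A major seventh is 11, so 12 makes it augmented.

augmented seventh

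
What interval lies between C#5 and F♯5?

Counting letters C–D–E–F gives a fourth.
C#→F# = 5 semitones, exactly the perfect fourth.

perfect fourth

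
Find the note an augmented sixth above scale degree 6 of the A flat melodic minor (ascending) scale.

Scale degree 6 of Ab melodic minor (ascending) is F.
An augmented sixth (10 semitones) above F lands on the letter D, giving D#.

D#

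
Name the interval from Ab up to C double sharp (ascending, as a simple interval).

doubly augmented third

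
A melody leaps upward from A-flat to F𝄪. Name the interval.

doubly augmented sixth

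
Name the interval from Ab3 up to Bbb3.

minor second

The letter names run A→B, a span of 1 letter step, so the interval is some kind of second.
Ab to Bbb is 1 semitone. A major second is 2, so 1 makes it minor.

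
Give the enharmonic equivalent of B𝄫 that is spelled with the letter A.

Plain A sits at the same pitch as Bbb, so on the letter A the same pitch needs a natural: A.

A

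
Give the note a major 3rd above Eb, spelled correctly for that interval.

G

E up a major third is G#, so the target letter is G.
From Eb, a major third is 4 semitones up: G.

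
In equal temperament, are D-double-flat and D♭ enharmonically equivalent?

Dbb is pitch class 0; Db is pitch class 1.
The pitch classes differ (0 vs. 1), so they are not enharmonic equivalents.

No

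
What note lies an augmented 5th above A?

E#

A fifth above A lands on the letter E.
An augmented fifth spans 8 semitones, so A moves to pitch class 5. On the letter E that is E#.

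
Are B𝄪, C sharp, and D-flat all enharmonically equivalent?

B## is pitch class 1; C# is pitch class 1; Db is pitch class 1.
All spellings map to pitch class 1, so they are enharmonically equivalent.

Yes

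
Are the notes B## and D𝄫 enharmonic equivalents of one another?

Two spellings are enharmonically equivalent only if they share a pitch class.
Here B## → 1, Dbb → 0; 0 ≠ 1, so they are not.

No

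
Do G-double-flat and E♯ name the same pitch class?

Yes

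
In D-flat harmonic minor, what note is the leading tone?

C

Degree 7 takes the letter 6 steps above D, which is C.
In harmonic minor, degree 7 sits 11 semitones above the tonic. Db + 11 semitones is pitch class 0, spelled on C as C.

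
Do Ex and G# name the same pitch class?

No

Two spellings are enharmonically equivalent only if they share a pitch class.
Here E## → 6, G# → 8; 6 ≠ 8, so they are not.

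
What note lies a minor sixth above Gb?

G up a major sixth is E, so the target letter is E.
From Gb, a minor sixth is 8 semitones up: Ebb.

Ebb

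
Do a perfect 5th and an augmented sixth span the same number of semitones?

No

A perfect fifth spans 7 semitones; an augmented sixth spans 10.
The spans differ, so they are not enharmonic equivalents.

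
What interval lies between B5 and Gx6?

Counting letters B–C–D–E–F–G gives a sixth.
B→G## = 10 semitones, 1 wider than the major sixth (9), so augmented.

augmented sixth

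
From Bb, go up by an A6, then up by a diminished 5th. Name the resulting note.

D

An augmented sixth up from Bb is G# (letter G, 10 semitones up).
A diminished fifth up from G# is D (letter D, 6 semitones up).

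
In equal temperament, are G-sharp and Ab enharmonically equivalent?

G# is pitch class 8; Ab is pitch class 8.
All spellings map to pitch class 8, so they are enharmonically equivalent.

Yes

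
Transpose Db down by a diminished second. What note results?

C#

A second below D lands on the letter C.
A diminished second spans 0 semitones, so Db moves to pitch class 1. On the letter C that is C#.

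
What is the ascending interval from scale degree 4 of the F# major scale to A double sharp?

Scale degree 4 of F# major is B.
B up to A##: letters B→A make it a seventh; 12 semitones makes it augmented.

augmented seventh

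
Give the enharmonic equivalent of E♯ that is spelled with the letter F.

Plain F sits at the same pitch as E#, so on the letter F the same pitch needs a natural: F.

F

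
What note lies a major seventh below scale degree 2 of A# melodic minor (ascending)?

Scale degree 2 of A# melodic minor (ascending) is B#.
A major seventh (11 semitones) below B# lands on the letter C, giving C#.

C#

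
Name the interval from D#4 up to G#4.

perfect fourth

The letter names run D→G, a span of 3 letter steps, so the interval is some kind of fourth.
D# to G# is 5 semitones. A perfect fourth is 5, so 5 makes it perfect.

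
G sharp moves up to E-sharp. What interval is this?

major sixth

The letter names run G→E, a span of 5 letter steps, so the interval is some kind of sixth.
G# to E# is 9 semitones. A major sixth is 9, so 9 makes it major.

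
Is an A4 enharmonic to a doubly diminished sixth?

An augmented fourth spans 6 semitones; a doubly diminished sixth spans 6.
They are enharmonically equivalent.

Yes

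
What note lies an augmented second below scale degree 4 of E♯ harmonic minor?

Scale degree 4 of E# harmonic minor is A#.
An augmented second (3 semitones) below A# lands on the letter G, giving G.

G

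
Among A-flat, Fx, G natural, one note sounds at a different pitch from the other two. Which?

In 12-tone equal temperament, enharmonic equivalents share a pitch class. Ab is pitch class 8; F## is pitch class 7; G is pitch class 7.
F## and G share pitch class 7, while Ab is pitch class 8.

Ab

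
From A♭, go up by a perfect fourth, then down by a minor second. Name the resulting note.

C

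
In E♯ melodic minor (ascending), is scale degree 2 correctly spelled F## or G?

F##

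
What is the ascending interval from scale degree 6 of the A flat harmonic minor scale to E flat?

major seventh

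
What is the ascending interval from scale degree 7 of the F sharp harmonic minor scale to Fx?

major second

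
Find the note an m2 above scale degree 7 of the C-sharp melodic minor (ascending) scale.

C#

Scale degree 7 of C# melodic minor (ascending) is B#.
A minor second (1 semitone) above B# lands on the letter C, giving C#.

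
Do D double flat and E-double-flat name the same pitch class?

No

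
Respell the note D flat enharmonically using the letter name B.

B##

Plain B sits 2 semitones below Db, so on the letter B the same pitch needs a double sharp: B##.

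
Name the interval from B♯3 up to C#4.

minor second

The letter names run B→C, a span of 1 letter step, so the interval is some kind of second.
B# to C# is 1 semitone. A major second is 2, so 1 makes it minor.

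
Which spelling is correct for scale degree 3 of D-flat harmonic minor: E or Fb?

Fb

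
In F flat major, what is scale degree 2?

Gb

The Fb major scale runs Fb Gb Ab Bbb Cb Db Eb.
Degree 2 is Gb.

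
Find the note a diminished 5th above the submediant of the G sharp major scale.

B

The submediant of G# major is E#.
A diminished fifth (6 semitones) above E# lands on the letter B, giving B.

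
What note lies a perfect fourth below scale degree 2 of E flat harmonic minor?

C

Scale degree 2 of Eb harmonic minor is F.
A perfect fourth (5 semitones) below F lands on the letter C, giving C.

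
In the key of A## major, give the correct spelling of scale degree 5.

E##

Degree 5 takes the letter 4 steps above A, which is E.
In major, degree 5 sits 7 semitones above the tonic. A## + 7 semitones is pitch class 6, spelled on E as E##.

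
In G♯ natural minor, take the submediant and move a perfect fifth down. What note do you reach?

A

The submediant of G# natural minor is E.
A perfect fifth (7 semitones) below E lands on the letter A, giving A.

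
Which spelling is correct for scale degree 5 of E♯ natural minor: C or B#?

Each scale degree takes a distinct letter name. Degree 5 of a scale on E must use the letter B.
B# and C are enharmonically the same pitch, but only B# uses the letter B, so it is the correct spelling here.

B#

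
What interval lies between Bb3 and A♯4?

augmented seventh

Counting letters B–C–D–E–F–G–A gives a seventh.
Bb→A# = 12 semitones, 1 wider than the major seventh (11), so augmented.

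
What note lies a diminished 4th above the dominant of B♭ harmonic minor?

The dominant of Bb harmonic minor is F.
A diminished fourth (4 semitones) above F lands on the letter B, giving Bbb.

Bbb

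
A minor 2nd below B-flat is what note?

A second below B lands on the letter A.
A minor second spans 1 semitone, so Bb moves to pitch class 9. On the letter A that is A.

A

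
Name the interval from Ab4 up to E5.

The letter names run A→E, a span of 4 letter steps, so the interval is some kind of fifth.
Ab to E is 8 semitones. A perfect fifth is 7, so 8 makes it augmented.

augmented fifth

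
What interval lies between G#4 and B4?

minor third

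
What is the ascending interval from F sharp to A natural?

The letter names run F→A, a span of 2 letter steps, so the interval is some kind of third.
F# to A is 3 semitones. A major third is 4, so 3 makes it minor.

minor third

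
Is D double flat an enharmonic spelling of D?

No

Two spellings are enharmonically equivalent only if they share a pitch class.
Here Dbb → 0, D → 2; 0 ≠ 2, so they are not.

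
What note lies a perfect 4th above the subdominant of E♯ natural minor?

D#

The subdominant of E# natural minor is A#.
A perfect fourth (5 semitones) above A# lands on the letter D, giving D#.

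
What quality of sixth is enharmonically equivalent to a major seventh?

doubly augmented

A major seventh spans 11 semitones.
A sixth spanning 11 semitones is doubly augmented (the major sixth is 9).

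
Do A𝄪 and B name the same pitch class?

A## = pitch class 11 and B = pitch class 11 — the same pitch class, so they are enharmonic equivalents.

Yes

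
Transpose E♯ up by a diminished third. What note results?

G

E up a major third is G#, so the target letter is G.
From E#, a diminished third is 2 semitones up: G.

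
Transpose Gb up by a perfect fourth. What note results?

G up a perfect fourth is C, so the target letter is C.
From Gb, a perfect fourth is 5 semitones up: Cb.

Cb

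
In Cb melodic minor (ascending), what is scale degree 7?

Degree 7 takes the letter 6 steps above C, which is B.
In melodic minor (ascending), degree 7 sits 11 semitones above the tonic. Cb + 11 semitones is pitch class 10, spelled on B as Bb.

Bb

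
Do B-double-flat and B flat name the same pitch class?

No

Bbb is pitch class 9; Bb is pitch class 10.
The pitch classes differ (9 vs. 10), so they are not enharmonic equivalents.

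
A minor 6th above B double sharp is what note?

G##

A sixth above B lands on the letter G.
A minor sixth spans 8 semitones, so B## moves to pitch class 9. On the letter G that is G##.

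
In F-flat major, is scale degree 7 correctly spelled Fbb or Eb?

Each scale degree takes a distinct letter name. Degree 7 of a scale on F must use the letter E.
Eb and Fbb are enharmonically the same pitch, but only Eb uses the letter E, so it is the correct spelling here.

Eb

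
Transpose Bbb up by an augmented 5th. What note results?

F

B up a perfect fifth is F#, so the target letter is F.
From Bbb, an augmented fifth is 8 semitones up: F.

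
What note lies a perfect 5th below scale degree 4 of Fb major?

Ebb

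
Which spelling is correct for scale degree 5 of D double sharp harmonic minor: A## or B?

A##

Each scale degree takes a distinct letter name. Degree 5 of a scale on D must use the letter A.
A## and B are enharmonically the same pitch, but only A## uses the letter A, so it is the correct spelling here.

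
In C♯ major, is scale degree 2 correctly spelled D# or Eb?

D#

Each scale degree takes a distinct letter name. Degree 2 of a scale on C must use the letter D.
D# and Eb are enharmonically the same pitch, but only D# uses the letter D, so it is the correct spelling here.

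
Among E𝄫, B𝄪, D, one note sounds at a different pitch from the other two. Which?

B##

In 12-tone equal temperament, enharmonic equivalents share a pitch class. Ebb is pitch class 2; B## is pitch class 1; D is pitch class 2.
Ebb and D share pitch class 2, while B## is pitch class 1.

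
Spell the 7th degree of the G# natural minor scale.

F#

The G# natural minor scale runs G# A# B C# D# E F#.
Degree 7 is F#.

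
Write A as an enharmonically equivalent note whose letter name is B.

Bbb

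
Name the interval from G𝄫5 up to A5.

doubly augmented second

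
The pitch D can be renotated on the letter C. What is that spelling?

C##

Plain C sits 2 semitones below D, so on the letter C the same pitch needs a double sharp: C##.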